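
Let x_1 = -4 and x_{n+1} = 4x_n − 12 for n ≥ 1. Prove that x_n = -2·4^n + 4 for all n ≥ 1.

Base case: x_1 = -4, and -2·4^1 + 4 = -8 + 4 = -4.
Assume x_r = -2·4^r + 4 for some r ≥ 1.
Then x_{r+1} = 4x_r − 12 = 4·(-2·4^r + 4) − 12 = -8·4^r + 16 − 12 = -2·4^{r+1} + 4.
So the formula holds for r+1, and by induction x_n = -2·4^n + 4 for all n ≥ 1.

x_n = -2·4^n + 4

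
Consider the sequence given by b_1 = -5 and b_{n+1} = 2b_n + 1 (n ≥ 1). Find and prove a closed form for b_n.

Claim: b_n = -2^{n+1} − 1.

Base case: b_1 = -5, and -2^{1+1} − 1 = -4 − 1 = -5.
Assume b_r = -2^{r+1} − 1 for some r ≥ 1.
Then b_{r+1} = 2b_r + 1 = 2·(-2^{r+1} − 1) + 1 = -2^{r+2} − 2 + 1 = -2^{r+2} − 1.
So the formula holds for r+1, and by induction b_n = -2^{n+1} − 1 for all n ≥ 1.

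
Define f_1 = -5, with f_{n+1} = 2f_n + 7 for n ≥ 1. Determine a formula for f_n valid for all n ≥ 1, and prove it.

Claim: f_n = 2^n − 7.

Base case: f_1 = -5, and 2^1 − 7 = 2 − 7 = -5.
Assume f_m = 2^m − 7 for some m ≥ 1.
Then f_{m+1} = 2f_m + 7 = 2·(2^m − 7) + 7 = 2^{m+1} − 14 + 7 = 2^{m+1} − 7.
So the formula holds for m+1, and by induction f_n = 2^n − 7 for all n ≥ 1.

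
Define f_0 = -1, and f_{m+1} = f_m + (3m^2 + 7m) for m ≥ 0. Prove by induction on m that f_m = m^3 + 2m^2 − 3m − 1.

Base case: f_0 = -1, and 0^3 + 2·0^2 − 3·0 − 1 = -1.
Assume f_j = j^3 + 2j^2 − 3j − 1.
Then f_{j+1} = f_j + (3j^2 + 7j) = (j^3 + 2j^2 − 3j − 1) + (3j^2 + 7j) = j^3 + 5j^2 + 4j − 1,
and (j+1)^3 + 2·(j+1)^2 − 3·(j+1) − 1 = j^3 + 5j^2 + 4j − 1.
This completes the inductive step, so f_m = m^3 + 2m^2 − 3m − 1 for all m ≥ 0.

f_m = m^3 + 2m^2 − 3m − 1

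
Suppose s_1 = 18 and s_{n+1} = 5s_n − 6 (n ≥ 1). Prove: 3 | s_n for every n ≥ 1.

Base case: s_1 = 18 = 3·6, so 3 | s_1.
Assume 3 | s_j, so s_j = 3t for some integer t.
Then s_{j+1} = 5s_j − 6 = 5·(3t) − 6 = 3(5t − 2), so 3 | s_{j+1}.
By induction, 3 | s_n for all n ≥ 1.

3 | s_n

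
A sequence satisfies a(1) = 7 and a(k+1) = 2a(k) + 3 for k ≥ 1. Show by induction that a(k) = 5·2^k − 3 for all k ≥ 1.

Base case: a(1) = 7, and 5·2^1 − 3 = 10 − 3 = 7.
Assume a(j) = 5·2^j − 3 for some j ≥ 1.
Then a(j+1) = 2a(j) + 3 = 2·(5·2^j − 3) + 3 = 10·2^j − 6 + 3 = 5·2^{j+1} − 3.
Hence a(k) = 5·2^k − 3 for every k ≥ 1, by induction.

a(k) = 5·2^k − 3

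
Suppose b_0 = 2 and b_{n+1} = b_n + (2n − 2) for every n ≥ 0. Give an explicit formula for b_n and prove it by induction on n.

Claim: b_n = n^2 − 3n + 2.

Base case: b_0 = 2, and 0^2 − 3·0 + 2 = 2.
Assume b_m = m^2 − 3m + 2.
Then b_{m+1} = b_m + (2m − 2) = (m^2 − 3m + 2) + (2m − 2) = m^2 − m,
and (m+1)^2 − 3·(m+1) + 2 = m^2 − m.
This completes the inductive step, so b_n = n^2 − 3n + 2 for all n ≥ 0.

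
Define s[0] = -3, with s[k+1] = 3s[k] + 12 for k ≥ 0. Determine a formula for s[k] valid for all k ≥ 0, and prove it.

Claim: s[k] = 3^{k+1} − 6.

Base case: s[0] = -3, and 3^{0+1} − 6 = 3 − 6 = -3.
Assume s[r] = 3^{r+1} − 6 for some r ≥ 0.
Then s[r+1] = 3s[r] + 12 = 3·(3^{r+1} − 6) + 12 = 3^{r+2} − 18 + 12 = 3^{r+2} − 6.
This completes the inductive step, so s[k] = 3^{k+1} − 6 for all k ≥ 0.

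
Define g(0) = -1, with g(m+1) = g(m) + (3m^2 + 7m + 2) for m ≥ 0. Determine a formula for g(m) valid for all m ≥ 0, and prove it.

Claim: g(m) = m^3 + 2m^2 − m − 1.

Base case: g(0) = -1, and 0^3 + 2·0^2 − 0 − 1 = -1.
Assume g(r) = r^3 + 2r^2 − r − 1.
Then g(r+1) = g(r) + (3r^2 + 7r + 2) = (r^3 + 2r^2 − r − 1) + (3r^2 + 7r + 2) = r^3 + 5r^2 + 6r + 1,
and (r+1)^3 + 2·(r+1)^2 − (r+1) − 1 = r^3 + 5r^2 + 6r + 1.
By induction, g(m) = m^3 + 2m^2 − m − 1 for all m ≥ 0.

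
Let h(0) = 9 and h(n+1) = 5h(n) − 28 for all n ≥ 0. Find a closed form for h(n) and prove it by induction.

Claim: h(n) = 2·5^n + 7.

Base case: h(0) = 9, and 2·5^0 + 7 = 2 + 7 = 9.
Assume h(r) = 2·5^r + 7 for some r ≥ 0.
Then h(r+1) = 5h(r) − 28 = 5·(2·5^r + 7) − 28 = 10·5^r + 35 − 28 = 2·5^{r+1} + 7.
This completes the inductive step, so h(n) = 2·5^n + 7 for all n ≥ 0.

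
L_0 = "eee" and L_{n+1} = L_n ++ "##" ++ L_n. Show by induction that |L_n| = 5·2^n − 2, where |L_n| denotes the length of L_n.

Base case: |L_0| = 3, and 5·2^0 − 2 = 3.
Assume |L_j| = 5·2^j − 2.
Then |L_{j+1}| = |L_j| + 2 + |L_j| = 2|L_j| + 2 = 2(5·2^j − 2) + 2 = 5·2^{j+1} − 4 + 2 = 5·2^{j+1} − 2.
Hence |L_n| = 5·2^n − 2 for every n ≥ 0, by induction.

|L_n| = 5·2^n − 2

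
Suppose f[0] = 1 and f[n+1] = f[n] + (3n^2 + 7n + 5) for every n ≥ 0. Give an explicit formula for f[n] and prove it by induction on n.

Claim: f[n] = n^3 + 2n^2 + 2n + 1.

Base case: f[0] = 1, and 0^3 + 2·0^2 + 2·0 + 1 = 1.
Assume f[m] = m^3 + 2m^2 + 2m + 1.
Then f[m+1] = f[m] + (3m^2 + 7m + 5) = (m^3 + 2m^2 + 2m + 1) + (3m^2 + 7m + 5) = m^3 + 5m^2 + 9m + 6,
and (m+1)^3 + 2·(m+1)^2 + 2·(m+1) + 1 = m^3 + 5m^2 + 9m + 6.
By induction, f[n] = n^3 + 2n^2 + 2n + 1 for all n ≥ 0.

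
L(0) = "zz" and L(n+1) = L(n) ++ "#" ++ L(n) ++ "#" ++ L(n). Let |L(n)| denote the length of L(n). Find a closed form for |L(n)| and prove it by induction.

Claim: |L(n)| = 3^{n+1} − 1.

Base case: |L(0)| = 2, and 3^{0+1} − 1 = 2.
Assume |L(k)| = 3^{k+1} − 1.
Then |L(k+1)| = 3|L(k)| + 2 = 3(3^{k+1} − 1) + 2 = 3^{k+2} − 3 + 2 = 3^{k+2} − 1.
By induction, |L(n)| = 3^{n+1} − 1 for all n ≥ 0.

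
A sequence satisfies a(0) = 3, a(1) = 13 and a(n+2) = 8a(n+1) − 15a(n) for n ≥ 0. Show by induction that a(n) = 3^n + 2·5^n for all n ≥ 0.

Base cases: a(0) = 3 and 3^0 + 2·5^0 = 3; a(1) = 13 and 3^1 + 2·5^1 = 13.
Assume a(j) = 3^j + 2·5^j for all 0 ≤ j ≤ m, where m ≥ 1.
Then a(m+1) = 8a(m) − 15a(m−1) = 8·(3^m + 2·5^m) − 15·(3^{m−1} + 2·5^{m−1}) = (8·3 − 15)3^{m−1} + 2·(8·5 − 15)5^{m−1} = 9·3^{m−1} + 50·5^{m−1} = 3^{m+1} + 2·5^{m+1}.
Hence a(n) = 3^n + 2·5^n for every n ≥ 0, by strong induction.

a(n) = 3^n + 2·5^n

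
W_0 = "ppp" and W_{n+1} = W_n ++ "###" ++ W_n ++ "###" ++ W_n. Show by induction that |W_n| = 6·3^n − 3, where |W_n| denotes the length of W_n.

Base case: |W_0| = 3, and 6·3^0 − 3 = 3.
Assume |W_m| = 6·3^m − 3.
Then |W_{m+1}| = 3|W_m| + 6 = 3(6·3^m − 3) + 6 = 6·3^{m+1} − 9 + 6 = 6·3^{m+1} − 3.
Hence |W_n| = 6·3^n − 3 for every n ≥ 0, by induction.

|W_n| = 6·3^n − 3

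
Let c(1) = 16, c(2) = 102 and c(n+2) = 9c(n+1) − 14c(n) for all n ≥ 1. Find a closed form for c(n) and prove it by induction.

Claim: c(n) = 2^n + 2·7^n.

Base cases: c(1) = 16 and 2^1 + 2·7^1 = 16; c(2) = 102 and 2^2 + 2·7^2 = 102.
Assume c(j) = 2^j + 2·7^j for all 1 ≤ j ≤ r, where r ≥ 2.
Then c(r+1) = 9c(r) − 14c(r−1) = 9·(2^r + 2·7^r) − 14·(2^{r−1} + 2·7^{r−1}) = (9·2 − 14)2^{r−1} + 2·(9·7 − 14)7^{r−1} = 4·2^{r−1} + 98·7^{r−1} = 2^{r+1} + 2·7^{r+1}.
Hence c(n) = 2^n + 2·7^n for every n ≥ 1, by strong induction.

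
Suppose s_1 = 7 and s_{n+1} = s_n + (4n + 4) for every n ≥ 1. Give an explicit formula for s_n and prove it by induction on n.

Claim: s_n = 2n^2 + 2n + 3.

Base case: s_1 = 7, and 2·1^2 + 2·1 + 3 = 7.
Assume s_j = 2j^2 + 2j + 3.
Then s_{j+1} = s_j + (4j + 4) = (2j^2 + 2j + 3) + (4j + 4) = 2j^2 + 6j + 7,
and 2·(j+1)^2 + 2·(j+1) + 3 = 2j^2 + 6j + 7.
Hence s_n = 2n^2 + 2n + 3 for every n ≥ 1, by induction.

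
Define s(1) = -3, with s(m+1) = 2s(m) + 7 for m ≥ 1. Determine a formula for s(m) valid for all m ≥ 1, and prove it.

Claim: s(m) = 2^{m+1} − 7.

Base case: s(1) = -3, and 2^{1+1} − 7 = 4 − 7 = -3.
Assume s(j) = 2^{j+1} − 7 for some j ≥ 1.
Then s(j+1) = 2s(j) + 7 = 2·(2^{j+1} − 7) + 7 = 2^{j+2} − 14 + 7 = 2^{j+2} − 7.
By induction, s(m) = 2^{m+1} − 7 for all m ≥ 1.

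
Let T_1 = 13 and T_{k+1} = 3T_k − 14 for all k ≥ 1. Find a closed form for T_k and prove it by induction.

Claim: T_k = 2·3^k + 7.

Base case: T_1 = 13, and 2·3^1 + 7 = 6 + 7 = 13.
Assume T_j = 2·3^j + 7 for some j ≥ 1.
Then T_{j+1} = 3T_j − 14 = 3·(2·3^j + 7) − 14 = 6·3^j + 21 − 14 = 2·3^{j+1} + 7.
This completes the inductive step, so T_k = 2·3^k + 7 for all k ≥ 1.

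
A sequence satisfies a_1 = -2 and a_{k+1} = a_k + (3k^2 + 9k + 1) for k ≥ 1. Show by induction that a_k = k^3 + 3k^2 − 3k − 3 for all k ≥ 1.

Base case: a_1 = -2, and 1^3 + 3·1^2 − 3·1 − 3 = -2.
Assume a_r = r^3 + 3r^2 − 3r − 3.
Then a_{r+1} = a_r + (3r^2 + 9r + 1) = (r^3 + 3r^2 − 3r − 3) + (3r^2 + 9r + 1) = r^3 + 6r^2 + 6r − 2,
and (r+1)^3 + 3·(r+1)^2 − 3·(r+1) − 3 = r^3 + 6r^2 + 6r − 2.
Hence a_k = k^3 + 3k^2 − 3k − 3 for every k ≥ 1, by induction.

a_k = k^3 + 3k^2 − 3k − 3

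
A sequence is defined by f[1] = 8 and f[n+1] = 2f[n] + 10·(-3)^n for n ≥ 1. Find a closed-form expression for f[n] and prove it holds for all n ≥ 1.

Claim: f[n] = 2^n − 2·(-3)^n.

Base case: f[1] = 8, and 2^1 − 2·(-3)^1 = 2 + 6 = 8.
Assume f[j] = 2^j − 2·(-3)^j for some j ≥ 1.
Then f[j+1] = 2f[j] + 10·(-3)^j = 2·(2^j − 2·(-3)^j) + 10·(-3)^j = 2^{j+1} − 4·(-3)^j + 10·(-3)^j = 2^{j+1} + 6·(-3)^j = 2^{j+1} − 2·(-3)^{j+1}.
So the formula holds for j+1, and by induction f[n] = 2^n − 2·(-3)^n for all n ≥ 1.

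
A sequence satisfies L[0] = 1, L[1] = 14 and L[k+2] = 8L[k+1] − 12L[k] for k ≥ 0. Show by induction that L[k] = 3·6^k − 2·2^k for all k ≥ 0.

Base cases: L[0] = 1 and 3·6^0 − 2·2^0 = 1; L[1] = 14 and 3·6^1 − 2·2^1 = 14.
Assume L[j] = 3·6^j − 2·2^j for all 0 ≤ j ≤ r, where r ≥ 1.
Then L[r+1] = 8L[r] − 12L[r−1] = 8·(3·6^r − 2·2^r) − 12·(3·6^{r−1} − 2·2^{r−1}) = 3·(8·6 − 12)6^{r−1} − 2·(8·2 − 12)2^{r−1} = 108·6^{r−1} − 8·2^{r−1} = 3·6^{r+1} − 2·2^{r+1}.
Hence L[k] = 3·6^k − 2·2^k for every k ≥ 0, by strong induction.

L[k] = 3·6^k − 2·2^k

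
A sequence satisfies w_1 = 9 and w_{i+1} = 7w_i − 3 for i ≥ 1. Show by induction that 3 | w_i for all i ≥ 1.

Base case: w_1 = 9 = 3·3, so 3 | w_1.
Assume 3 | w_k, so w_k = 3t for some integer t.
Then w_{k+1} = 7w_k − 3 = 7·(3t) − 3 = 3(7t − 1), so 3 | w_{k+1}.
This completes the inductive step, so 3 | w_i for all i ≥ 1.

3 | w_i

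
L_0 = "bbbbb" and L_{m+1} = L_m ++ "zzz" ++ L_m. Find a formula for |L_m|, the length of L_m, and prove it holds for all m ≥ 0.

Claim: |L_m| = 2^{m+3} − 3.

Base case: |L_0| = 5, and 2^{0+3} − 3 = 5.
Assume |L_k| = 2^{k+3} − 3.
Then |L_{k+1}| = |L_k| + 3 + |L_k| = 2|L_k| + 3 = 2(2^{k+3} − 3) + 3 = 2^{k+1+3} − 6 + 3 = 2^{k+1+3} − 3.
By induction, |L_m| = 2^{m+3} − 3 for all m ≥ 0.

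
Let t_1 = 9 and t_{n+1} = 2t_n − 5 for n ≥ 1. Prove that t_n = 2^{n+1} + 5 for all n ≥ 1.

Base case: t_1 = 9, and 2^{1+1} + 5 = 4 + 5 = 9.
Assume t_m = 2^{m+1} + 5 for some m ≥ 1.
Then t_{m+1} = 2t_m − 5 = 2·(2^{m+1} + 5) − 5 = 2^{m+2} + 10 − 5 = 2^{m+2} + 5.
Hence t_n = 2^{n+1} + 5 for every n ≥ 1, by induction.

t_n = 2^{n+1} + 5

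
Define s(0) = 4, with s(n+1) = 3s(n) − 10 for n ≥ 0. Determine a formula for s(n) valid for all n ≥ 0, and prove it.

Claim: s(n) = -3^n + 5.

Base case: s(0) = 4, and -3^0 + 5 = -1 + 5 = 4.
Assume s(k) = -3^k + 5 for some k ≥ 0.
Then s(k+1) = 3s(k) − 10 = 3·(-3^k + 5) − 10 = -3^{k+1} + 15 − 10 = -3^{k+1} + 5.
Hence s(n) = -3^n + 5 for every n ≥ 0, by induction.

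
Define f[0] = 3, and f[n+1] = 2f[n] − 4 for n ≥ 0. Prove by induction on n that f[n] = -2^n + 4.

Base case: f[0] = 3, and -2^0 + 4 = -1 + 4 = 3.
Assume f[r] = -2^r + 4 for some r ≥ 0.
Then f[r+1] = 2f[r] − 4 = 2·(-2^r + 4) − 4 = -2^{r+1} + 8 − 4 = -2^{r+1} + 4.
This completes the inductive step, so f[n] = -2^n + 4 for all n ≥ 0.

f[n] = -2^n + 4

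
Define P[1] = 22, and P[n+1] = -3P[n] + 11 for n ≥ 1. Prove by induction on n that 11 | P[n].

Base case: P[1] = 22 = 11·2, so 11 | P[1].
Assume 11 | P[r], so P[r] = 11t for some integer t.
Then P[r+1] = -3P[r] + 11 = -3·(11t) + 11 = 11(-3t + 1), so 11 | P[r+1].
This completes the inductive step, so 11 | P[n] for all n ≥ 1.

11 | P[n]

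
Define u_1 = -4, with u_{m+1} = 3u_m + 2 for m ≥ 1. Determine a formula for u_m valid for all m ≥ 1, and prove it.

Claim: u_m = -3^m − 1.

Base case: u_1 = -4, and -3^1 − 1 = -3 − 1 = -4.
Assume u_r = -3^r − 1 for some r ≥ 1.
Then u_{r+1} = 3u_r + 2 = 3·(-3^r − 1) + 2 = -3^{r+1} − 3 + 2 = -3^{r+1} − 1.
By induction, u_m = -3^m − 1 for all m ≥ 1.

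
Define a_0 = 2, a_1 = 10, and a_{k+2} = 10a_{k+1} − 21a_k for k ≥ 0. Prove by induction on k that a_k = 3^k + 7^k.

Base cases: a_0 = 2 and 3^0 + 7^0 = 2; a_1 = 10 and 3^1 + 7^1 = 10.
Assume a_i = 3^i + 7^i for all 0 ≤ i ≤ j, where j ≥ 1.
Then a_{j+1} = 10a_j − 21a_{j−1} = 10·(3^j + 7^j) − 21·(3^{j−1} + 7^{j−1}) = (10·3 − 21)3^{j−1} + (10·7 − 21)7^{j−1} = 9·3^{j−1} + 49·7^{j−1} = 3^{j+1} + 7^{j+1}.
Hence a_k = 3^k + 7^k for every k ≥ 0, by strong induction.

a_k = 3^k + 7^k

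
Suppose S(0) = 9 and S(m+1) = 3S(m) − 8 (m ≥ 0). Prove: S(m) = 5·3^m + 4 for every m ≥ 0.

Base case: S(0) = 9, and 5·3^0 + 4 = 5 + 4 = 9.
Assume S(r) = 5·3^r + 4 for some r ≥ 0.
Then S(r+1) = 3S(r) − 8 = 3·(5·3^r + 4) − 8 = 15·3^r + 12 − 8 = 5·3^{r+1} + 4.
This completes the inductive step, so S(m) = 5·3^m + 4 for all m ≥ 0.

S(m) = 5·3^m + 4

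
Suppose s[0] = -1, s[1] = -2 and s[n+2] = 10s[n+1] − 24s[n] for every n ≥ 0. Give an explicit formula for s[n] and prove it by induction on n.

Claim: s[n] = 6^n − 2·4^n.

Base cases: s[0] = -1 and 6^0 − 2·4^0 = -1; s[1] = -2 and 6^1 − 2·4^1 = -2.
Assume s[i] = 6^i − 2·4^i for all 0 ≤ i ≤ j, where j ≥ 1.
Then s[j+1] = 10s[j] − 24s[j−1] = 10·(6^j − 2·4^j) − 24·(6^{j−1} − 2·4^{j−1}) = (10·6 − 24)6^{j−1} − 2·(10·4 − 24)4^{j−1} = 36·6^{j−1} − 32·4^{j−1} = 6^{j+1} − 2·4^{j+1}.
Hence s[n] = 6^n − 2·4^n for every n ≥ 0, by strong induction.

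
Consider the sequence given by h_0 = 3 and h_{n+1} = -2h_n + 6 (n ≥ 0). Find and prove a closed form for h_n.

Claim: h_n = (-2)^n + 2.

Base case: h_0 = 3, and (-2)^0 + 2 = 1 + 2 = 3.
Assume h_r = (-2)^r + 2 for some r ≥ 0.
Then h_{r+1} = -2h_r + 6 = -2·((-2)^r + 2) + 6 = -2·(-2)^r − 4 + 6 = (-2)^{r+1} + 2.
Hence h_n = (-2)^n + 2 for every n ≥ 0, by induction.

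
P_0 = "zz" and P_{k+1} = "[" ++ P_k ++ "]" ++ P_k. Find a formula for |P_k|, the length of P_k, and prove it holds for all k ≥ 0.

Claim: |P_k| = 2^{k+2} − 2.

Base case: |P_0| = 2, and 2^{0+2} − 2 = 2.
Assume |P_r| = 2^{r+2} − 2.
Then |P_{r+1}| = 1 + |P_r| + 1 + |P_r| = 2|P_r| + 2 = 2(2^{r+2} − 2) + 2 = 2^{r+3} − 4 + 2 = 2^{r+3} − 2.
Hence |P_k| = 2^{k+2} − 2 for every k ≥ 0, by induction.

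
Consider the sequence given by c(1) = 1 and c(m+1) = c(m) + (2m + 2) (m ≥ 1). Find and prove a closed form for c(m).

Claim: c(m) = m^2 + m − 1.

Base case: c(1) = 1, and 1^2 + 1 − 1 = 1.
Assume c(r) = r^2 + r − 1.
Then c(r+1) = c(r) + (2r + 2) = (r^2 + r − 1) + (2r + 2) = r^2 + 3r + 1,
and (r+1)^2 + (r+1) − 1 = r^2 + 3r + 1.
By induction, c(m) = m^2 + m − 1 for all m ≥ 1.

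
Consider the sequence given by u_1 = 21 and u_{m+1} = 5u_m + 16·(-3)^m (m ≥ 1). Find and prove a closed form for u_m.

Claim: u_m = 3·5^m − 2·(-3)^m.

Base case: u_1 = 21, and 3·5^1 − 2·(-3)^1 = 15 + 6 = 21.
Assume u_r = 3·5^r − 2·(-3)^r for some r ≥ 1.
Then u_{r+1} = 5u_r + 16·(-3)^r = 5·(3·5^r − 2·(-3)^r) + 16·(-3)^r = 3·5^{r+1} − 10·(-3)^r + 16·(-3)^r = 3·5^{r+1} + 6·(-3)^r = 3·5^{r+1} − 2·(-3)^{r+1}.
This completes the inductive step, so u_m = 3·5^m − 2·(-3)^m for all m ≥ 1.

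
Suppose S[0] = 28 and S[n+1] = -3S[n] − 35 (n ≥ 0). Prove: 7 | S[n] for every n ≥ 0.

Base case: S[0] = 28 = 7·4, so 7 | S[0].
Assume 7 | S[k], so S[k] = 7t for some integer t.
Then S[k+1] = -3S[k] − 35 = -3·(7t) − 35 = 7(-3t − 5), so 7 | S[k+1].
This completes the inductive step, so 7 | S[n] for all n ≥ 0.

7 | S[n]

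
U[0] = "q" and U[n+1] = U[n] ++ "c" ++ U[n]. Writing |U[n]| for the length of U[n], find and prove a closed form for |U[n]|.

Claim: |U[n]| = 2^{n+1} − 1.

Base case: |U[0]| = 1, and 2^{0+1} − 1 = 1.
Assume |U[j]| = 2^{j+1} − 1.
Then |U[j+1]| = |U[j]| + 1 + |U[j]| = 2|U[j]| + 1 = 2(2^{j+1} − 1) + 1 = 2^{j+2} − 2 + 1 = 2^{j+2} − 1.
Hence |U[n]| = 2^{n+1} − 1 for every n ≥ 0, by induction.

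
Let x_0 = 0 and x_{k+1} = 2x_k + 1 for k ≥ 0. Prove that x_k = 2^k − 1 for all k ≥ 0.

Base case: x_0 = 0, and 2^0 − 1 = 1 − 1 = 0.
Assume x_r = 2^r − 1 for some r ≥ 0.
Then x_{r+1} = 2x_r + 1 = 2·(2^r − 1) + 1 = 2^{r+1} − 2 + 1 = 2^{r+1} − 1.
So the formula holds for r+1, and by induction x_k = 2^k − 1 for all k ≥ 0.

x_k = 2^k − 1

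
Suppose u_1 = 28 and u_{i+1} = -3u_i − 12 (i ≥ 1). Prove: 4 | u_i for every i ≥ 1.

Base case: u_1 = 28 = 4·7, so 4 | u_1.
Assume 4 | u_r, so u_r = 4t for some integer t.
Then u_{r+1} = -3u_r − 12 = -3·(4t) − 12 = 4(-3t − 3), so 4 | u_{r+1}.
By induction, 4 | u_i for all i ≥ 1.

4 | u_i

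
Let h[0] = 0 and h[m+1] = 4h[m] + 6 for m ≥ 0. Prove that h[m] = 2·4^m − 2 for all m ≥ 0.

Base case: h[0] = 0, and 2·4^0 − 2 = 2 − 2 = 0.
Assume h[k] = 2·4^k − 2 for some k ≥ 0.
Then h[k+1] = 4h[k] + 6 = 4·(2·4^k − 2) + 6 = 8·4^k − 8 + 6 = 2·4^{k+1} − 2.
By induction, h[m] = 2·4^m − 2 for all m ≥ 0.

h[m] = 2·4^m − 2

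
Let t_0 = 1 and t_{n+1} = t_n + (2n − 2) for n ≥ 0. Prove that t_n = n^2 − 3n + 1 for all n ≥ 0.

Base case: t_0 = 1, and 0^2 − 3·0 + 1 = 1.
Assume t_m = m^2 − 3m + 1.
Then t_{m+1} = t_m + (2m − 2) = (m^2 − 3m + 1) + (2m − 2) = m^2 − m − 1,
and (m+1)^2 − 3·(m+1) + 1 = m^2 − m − 1.
This completes the inductive step, so t_n = n^2 − 3n + 1 for all n ≥ 0.

t_n = n^2 − 3n + 1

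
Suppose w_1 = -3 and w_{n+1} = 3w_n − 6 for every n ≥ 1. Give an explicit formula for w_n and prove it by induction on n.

Claim: w_n = -2·3^n + 3.

Base case: w_1 = -3, and -2·3^1 + 3 = -6 + 3 = -3.
Assume w_r = -2·3^r + 3 for some r ≥ 1.
Then w_{r+1} = 3w_r − 6 = 3·(-2·3^r + 3) − 6 = -6·3^r + 9 − 6 = -2·3^{r+1} + 3.
So the formula holds for r+1, and by induction w_n = -2·3^n + 3 for all n ≥ 1.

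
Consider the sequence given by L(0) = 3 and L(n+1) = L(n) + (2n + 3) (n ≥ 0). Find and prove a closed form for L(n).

Claim: L(n) = n^2 + 2n + 3.

Base case: L(0) = 3, and 0^2 + 2·0 + 3 = 3.
Assume L(k) = k^2 + 2k + 3.
Then L(k+1) = L(k) + (2k + 3) = (k^2 + 2k + 3) + (2k + 3) = k^2 + 4k + 6,
and (k+1)^2 + 2·(k+1) + 3 = k^2 + 4k + 6.
By induction, L(n) = n^2 + 2n + 3 for all n ≥ 0.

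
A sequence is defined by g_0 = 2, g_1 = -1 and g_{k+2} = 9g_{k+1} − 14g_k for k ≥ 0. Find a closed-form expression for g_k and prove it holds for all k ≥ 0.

Claim: g_k = 3·2^k − 7^k.

Base cases: g_0 = 2 and 3·2^0 − 7^0 = 2; g_1 = -1 and 3·2^1 − 7^1 = -1.
Assume g_j = 3·2^j − 7^j for all 0 ≤ j ≤ r, where r ≥ 1.
Then g_{r+1} = 9g_r − 14g_{r−1} = 9·(3·2^r − 7^r) − 14·(3·2^{r−1} − 7^{r−1}) = 3·(9·2 − 14)2^{r−1} − (9·7 − 14)7^{r−1} = 12·2^{r−1} − 49·7^{r−1} = 3·2^{r+1} − 7^{r+1}.
So the formula holds for r+1, and by strong induction g_k = 3·2^k − 7^k for all k ≥ 0.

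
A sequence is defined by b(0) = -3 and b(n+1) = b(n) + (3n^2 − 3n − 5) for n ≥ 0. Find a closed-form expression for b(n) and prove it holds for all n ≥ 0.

Claim: b(n) = n^3 − 3n^2 − 3n − 3.

Base case: b(0) = -3, and 0^3 − 3·0^2 − 3·0 − 3 = -3.
Assume b(j) = j^3 − 3j^2 − 3j − 3.
Then b(j+1) = b(j) + (3j^2 − 3j − 5) = (j^3 − 3j^2 − 3j − 3) + (3j^2 − 3j − 5) = j^3 − 6j − 8,
and (j+1)^3 − 3·(j+1)^2 − 3·(j+1) − 3 = j^3 − 6j − 8.
Hence b(n) = n^3 − 3n^2 − 3n − 3 for every n ≥ 0, by induction.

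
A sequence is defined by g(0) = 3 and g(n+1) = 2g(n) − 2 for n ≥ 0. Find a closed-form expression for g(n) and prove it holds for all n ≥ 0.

Claim: g(n) = 2^n + 2.

Base case: g(0) = 3, and 2^0 + 2 = 1 + 2 = 3.
Assume g(r) = 2^r + 2 for some r ≥ 0.
Then g(r+1) = 2g(r) − 2 = 2·(2^r + 2) − 2 = 2^{r+1} + 4 − 2 = 2^{r+1} + 2.
By induction, g(n) = 2^n + 2 for all n ≥ 0.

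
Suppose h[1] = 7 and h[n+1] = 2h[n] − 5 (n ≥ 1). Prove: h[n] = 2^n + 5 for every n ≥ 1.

Base case: h[1] = 7, and 2^1 + 5 = 2 + 5 = 7.
Assume h[r] = 2^r + 5 for some r ≥ 1.
Then h[r+1] = 2h[r] − 5 = 2·(2^r + 5) − 5 = 2^{r+1} + 10 − 5 = 2^{r+1} + 5.
So the formula holds for r+1, and by induction h[n] = 2^n + 5 for all n ≥ 1.

h[n] = 2^n + 5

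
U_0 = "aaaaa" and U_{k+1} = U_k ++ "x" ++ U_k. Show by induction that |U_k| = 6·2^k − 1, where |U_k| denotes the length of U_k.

Base case: |U_0| = 5, and 6·2^0 − 1 = 5.
Assume |U_j| = 6·2^j − 1.
Then |U_{j+1}| = |U_j| + 1 + |U_j| = 2|U_j| + 1 = 2(6·2^j − 1) + 1 = 6·2^{j+1} − 2 + 1 = 6·2^{j+1} − 1.
This completes the inductive step, so |U_k| = 6·2^k − 1 for all k ≥ 0.

|U_k| = 6·2^k − 1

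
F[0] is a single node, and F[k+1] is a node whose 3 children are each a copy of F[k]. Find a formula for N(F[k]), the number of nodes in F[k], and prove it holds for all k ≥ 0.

Claim: N(F[k]) = (3^{k+1} − 1)/2.

Base case: N(F[0]) = 1, and (3^{0+1} − 1)/2 = 1.
Assume N(F[r]) = (3^{r+1} − 1)/2.
Then N(F[r+1]) = 1 + 3N(F[r]) = 1 + 3·(3^{r+1} − 1)/2 = 1 + (3^{r+2} − 3)/2 = (2 + 3^{r+2} − 3)/2 = (3^{r+2} − 1)/2.
This completes the inductive step, so N(F[k]) = (3^{k+1} − 1)/2 for all k ≥ 0.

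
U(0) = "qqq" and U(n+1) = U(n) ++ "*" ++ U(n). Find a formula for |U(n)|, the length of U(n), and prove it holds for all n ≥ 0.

Claim: |U(n)| = 2^{n+2} − 1.

Base case: |U(0)| = 3, and 2^{0+2} − 1 = 3.
Assume |U(r)| = 2^{r+2} − 1.
Then |U(r+1)| = |U(r)| + 1 + |U(r)| = 2|U(r)| + 1 = 2(2^{r+2} − 1) + 1 = 2^{r+3} − 2 + 1 = 2^{r+3} − 1.
This completes the inductive step, so |U(n)| = 2^{n+2} − 1 for all n ≥ 0.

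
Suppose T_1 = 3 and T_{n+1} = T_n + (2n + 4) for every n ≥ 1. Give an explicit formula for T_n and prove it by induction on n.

Claim: T_n = n^2 + 3n − 1.

Base case: T_1 = 3, and 1^2 + 3·1 − 1 = 3.
Assume T_j = j^2 + 3j − 1.
Then T_{j+1} = T_j + (2j + 4) = (j^2 + 3j − 1) + (2j + 4) = j^2 + 5j + 3,
and (j+1)^2 + 3·(j+1) − 1 = j^2 + 5j + 3.
This completes the inductive step, so T_n = n^2 + 3n − 1 for all n ≥ 1.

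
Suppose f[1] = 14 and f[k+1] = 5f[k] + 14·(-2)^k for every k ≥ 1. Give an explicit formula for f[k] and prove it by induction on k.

Claim: f[k] = 2·5^k − 2·(-2)^k.

Base case: f[1] = 14, and 2·5^1 − 2·(-2)^1 = 10 + 4 = 14.
Assume f[r] = 2·5^r − 2·(-2)^r for some r ≥ 1.
Then f[r+1] = 5f[r] + 14·(-2)^r = 5·(2·5^r − 2·(-2)^r) + 14·(-2)^r = 2·5^{r+1} − 10·(-2)^r + 14·(-2)^r = 2·5^{r+1} + 4·(-2)^r = 2·5^{r+1} − 2·(-2)^{r+1}.
By induction, f[k] = 2·5^k − 2·(-2)^k for all k ≥ 1.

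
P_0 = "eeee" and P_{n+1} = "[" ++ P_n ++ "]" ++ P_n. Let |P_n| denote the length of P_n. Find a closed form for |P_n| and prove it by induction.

Claim: |P_n| = 6·2^n − 2.

Base case: |P_0| = 4, and 6·2^0 − 2 = 4.
Assume |P_j| = 6·2^j − 2.
Then |P_{j+1}| = 1 + |P_j| + 1 + |P_j| = 2|P_j| + 2 = 2(6·2^j − 2) + 2 = 6·2^{j+1} − 4 + 2 = 6·2^{j+1} − 2.
This completes the inductive step, so |P_n| = 6·2^n − 2 for all n ≥ 0.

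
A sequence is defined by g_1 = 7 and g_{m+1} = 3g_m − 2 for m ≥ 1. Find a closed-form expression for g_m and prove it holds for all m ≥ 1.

Claim: g_m = 2·3^m + 1.

Base case: g_1 = 7, and 2·3^1 + 1 = 6 + 1 = 7.
Assume g_r = 2·3^r + 1 for some r ≥ 1.
Then g_{r+1} = 3g_r − 2 = 3·(2·3^r + 1) − 2 = 6·3^r + 3 − 2 = 2·3^{r+1} + 1.
So the formula holds for r+1, and by induction g_m = 2·3^m + 1 for all m ≥ 1.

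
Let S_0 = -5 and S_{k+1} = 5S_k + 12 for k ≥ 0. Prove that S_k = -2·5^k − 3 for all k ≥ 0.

Base case: S_0 = -5, and -2·5^0 − 3 = -2 − 3 = -5.
Assume S_j = -2·5^j − 3 for some j ≥ 0.
Then S_{j+1} = 5S_j + 12 = 5·(-2·5^j − 3) + 12 = -10·5^j − 15 + 12 = -2·5^{j+1} − 3.
By induction, S_k = -2·5^k − 3 for all k ≥ 0.

S_k = -2·5^k − 3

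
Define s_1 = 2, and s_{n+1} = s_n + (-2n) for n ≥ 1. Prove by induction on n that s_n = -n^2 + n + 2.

Base case: s_1 = 2, and -1^2 + 1 + 2 = 2.
Assume s_k = -k^2 + k + 2.
Then s_{k+1} = s_k + (-2k) = (-k^2 + k + 2) + (-2k) = -k^2 − k + 2,
and -(k+1)^2 + (k+1) + 2 = -k^2 − k + 2.
This completes the inductive step, so s_n = -n^2 + n + 2 for all n ≥ 1.

s_n = -n^2 + n + 2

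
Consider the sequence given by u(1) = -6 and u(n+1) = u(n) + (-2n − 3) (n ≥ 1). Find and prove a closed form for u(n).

Claim: u(n) = -n^2 − 2n − 3.

Base case: u(1) = -6, and -1^2 − 2·1 − 3 = -6.
Assume u(k) = -k^2 − 2k − 3.
Then u(k+1) = u(k) + (-2k − 3) = (-k^2 − 2k − 3) + (-2k − 3) = -k^2 − 4k − 6,
and -(k+1)^2 − 2·(k+1) − 3 = -k^2 − 4k − 6.
This completes the inductive step, so u(n) = -n^2 − 2n − 3 for all n ≥ 1.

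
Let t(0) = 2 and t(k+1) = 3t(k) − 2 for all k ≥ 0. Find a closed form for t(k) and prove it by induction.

Claim: t(k) = 3^k + 1.

Base case: t(0) = 2, and 3^0 + 1 = 1 + 1 = 2.
Assume t(m) = 3^m + 1 for some m ≥ 0.
Then t(m+1) = 3t(m) − 2 = 3·(3^m + 1) − 2 = 3^{m+1} + 3 − 2 = 3^{m+1} + 1.
This completes the inductive step, so t(k) = 3^k + 1 for all k ≥ 0.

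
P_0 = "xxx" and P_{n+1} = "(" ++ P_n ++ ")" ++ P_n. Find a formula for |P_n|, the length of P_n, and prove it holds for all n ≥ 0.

Claim: |P_n| = 5·2^n − 2.

Base case: |P_0| = 3, and 5·2^0 − 2 = 3.
Assume |P_m| = 5·2^m − 2.
Then |P_{m+1}| = 1 + |P_m| + 1 + |P_m| = 2|P_m| + 2 = 2(5·2^m − 2) + 2 = 5·2^{m+1} − 4 + 2 = 5·2^{m+1} − 2.
This completes the inductive step, so |P_n| = 5·2^n − 2 for all n ≥ 0.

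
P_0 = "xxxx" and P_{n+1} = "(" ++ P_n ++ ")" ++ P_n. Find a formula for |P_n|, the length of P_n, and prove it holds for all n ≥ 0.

Claim: |P_n| = 6·2^n − 2.

Base case: |P_0| = 4, and 6·2^0 − 2 = 4.
Assume |P_r| = 6·2^r − 2.
Then |P_{r+1}| = 1 + |P_r| + 1 + |P_r| = 2|P_r| + 2 = 2(6·2^r − 2) + 2 = 6·2^{r+1} − 4 + 2 = 6·2^{r+1} − 2.
By induction, |P_n| = 6·2^n − 2 for all n ≥ 0.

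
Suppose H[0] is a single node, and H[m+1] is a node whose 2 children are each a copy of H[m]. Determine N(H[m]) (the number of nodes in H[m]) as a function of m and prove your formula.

Claim: N(H[m]) = 2^{m+1} − 1.

Base case: N(H[0]) = 1, and 2^{0+1} − 1 = 1.
Assume N(H[k]) = 2^{k+1} − 1.
Then N(H[k+1]) = 1 + 2N(H[k]) = 1 + 2(2^{k+1} − 1) = 2^{k+2} − 2 + 1 = 2^{k+2} − 1.
Hence N(H[m]) = 2^{m+1} − 1 for every m ≥ 0, by induction.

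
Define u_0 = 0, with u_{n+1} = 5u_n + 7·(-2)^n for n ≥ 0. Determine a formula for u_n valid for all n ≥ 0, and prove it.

Claim: u_n = 5^n − (-2)^n.

Base case: u_0 = 0, and 5^0 − (-2)^0 = 1 − 1 = 0.
Assume u_j = 5^j − (-2)^j for some j ≥ 0.
Then u_{j+1} = 5u_j + 7·(-2)^j = 5·(5^j − (-2)^j) + 7·(-2)^j = 5^{j+1} − 5·(-2)^j + 7·(-2)^j = 5^{j+1} + 2·(-2)^j = 5^{j+1} − (-2)^{j+1}.
By induction, u_n = 5^n − (-2)^n for all n ≥ 0.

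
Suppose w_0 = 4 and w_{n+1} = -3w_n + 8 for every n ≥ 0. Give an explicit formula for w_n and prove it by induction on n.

Claim: w_n = 2·(-3)^n + 2.

Base case: w_0 = 4, and 2·(-3)^0 + 2 = 2 + 2 = 4.
Assume w_r = 2·(-3)^r + 2 for some r ≥ 0.
Then w_{r+1} = -3w_r + 8 = -3·(2·(-3)^r + 2) + 8 = -6·(-3)^r − 6 + 8 = 2·(-3)^{r+1} + 2.
This completes the inductive step, so w_n = 2·(-3)^n + 2 for all n ≥ 0.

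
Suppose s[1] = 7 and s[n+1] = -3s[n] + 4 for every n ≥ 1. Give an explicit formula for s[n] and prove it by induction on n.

Claim: s[n] = -2·(-3)^n + 1.

Base case: s[1] = 7, and -2·(-3)^1 + 1 = 6 + 1 = 7.
Assume s[m] = -2·(-3)^m + 1 for some m ≥ 1.
Then s[m+1] = -3s[m] + 4 = -3·(-2·(-3)^m + 1) + 4 = 6·(-3)^m − 3 + 4 = -2·(-3)^{m+1} + 1.
Hence s[n] = -2·(-3)^n + 1 for every n ≥ 1, by induction.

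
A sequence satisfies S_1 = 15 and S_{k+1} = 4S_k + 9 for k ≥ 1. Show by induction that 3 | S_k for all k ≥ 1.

Base case: S_1 = 15 = 3·5, so 3 | S_1.
Assume 3 | S_j, so S_j = 3t for some integer t.
Then S_{j+1} = 4S_j + 9 = 4·(3t) + 9 = 3(4t + 3), so 3 | S_{j+1}.
This completes the inductive step, so 3 | S_k for all k ≥ 1.

3 | S_k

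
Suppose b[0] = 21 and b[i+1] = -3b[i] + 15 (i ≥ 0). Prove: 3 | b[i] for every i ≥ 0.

Base case: b[0] = 21 = 3·7, so 3 | b[0].
Assume 3 | b[j], so b[j] = 3t for some integer t.
Then b[j+1] = -3b[j] + 15 = -3·(3t) + 15 = 3(-3t + 5), so 3 | b[j+1].
This completes the inductive step, so 3 | b[i] for all i ≥ 0.

3 | b[i]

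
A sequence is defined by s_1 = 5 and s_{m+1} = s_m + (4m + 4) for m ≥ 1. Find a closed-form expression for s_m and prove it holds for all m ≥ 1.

Claim: s_m = 2m^2 + 2m + 1.

Base case: s_1 = 5, and 2·1^2 + 2·1 + 1 = 5.
Assume s_r = 2r^2 + 2r + 1.
Then s_{r+1} = s_r + (4r + 4) = (2r^2 + 2r + 1) + (4r + 4) = 2r^2 + 6r + 5,
and 2·(r+1)^2 + 2·(r+1) + 1 = 2r^2 + 6r + 5.
Hence s_m = 2m^2 + 2m + 1 for every m ≥ 1, by induction.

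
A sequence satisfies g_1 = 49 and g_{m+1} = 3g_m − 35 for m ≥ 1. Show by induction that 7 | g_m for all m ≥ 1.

Base case: g_1 = 49 = 7·7, so 7 | g_1.
Assume 7 | g_j, so g_j = 7t for some integer t.
Then g_{j+1} = 3g_j − 35 = 3·(7t) − 35 = 7(3t − 5), so 7 | g_{j+1}.
So the property holds for j+1, and by induction 7 | g_m for all m ≥ 1.

7 | g_m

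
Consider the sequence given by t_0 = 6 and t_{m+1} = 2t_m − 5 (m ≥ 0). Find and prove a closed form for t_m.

Claim: t_m = 2^m + 5.

Base case: t_0 = 6, and 2^0 + 5 = 1 + 5 = 6.
Assume t_r = 2^r + 5 for some r ≥ 0.
Then t_{r+1} = 2t_r − 5 = 2·(2^r + 5) − 5 = 2^{r+1} + 10 − 5 = 2^{r+1} + 5.
Hence t_m = 2^m + 5 for every m ≥ 0, by induction.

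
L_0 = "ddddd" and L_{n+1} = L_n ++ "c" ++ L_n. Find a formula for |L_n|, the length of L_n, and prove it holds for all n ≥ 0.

Claim: |L_n| = 6·2^n − 1.

Base case: |L_0| = 5, and 6·2^0 − 1 = 5.
Assume |L_m| = 6·2^m − 1.
Then |L_{m+1}| = |L_m| + 1 + |L_m| = 2|L_m| + 1 = 2(6·2^m − 1) + 1 = 6·2^{m+1} − 2 + 1 = 6·2^{m+1} − 1.
So the formula holds for m+1, and by induction |L_n| = 6·2^n − 1 for all n ≥ 0.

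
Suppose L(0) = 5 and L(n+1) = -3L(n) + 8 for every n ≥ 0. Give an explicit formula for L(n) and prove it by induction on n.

Claim: L(n) = 3·(-3)^n + 2.

Base case: L(0) = 5, and 3·(-3)^0 + 2 = 3 + 2 = 5.
Assume L(m) = 3·(-3)^m + 2 for some m ≥ 0.
Then L(m+1) = -3L(m) + 8 = -3·(3·(-3)^m + 2) + 8 = -9·(-3)^m − 6 + 8 = 3·(-3)^{m+1} + 2.
Hence L(n) = 3·(-3)^n + 2 for every n ≥ 0, by induction.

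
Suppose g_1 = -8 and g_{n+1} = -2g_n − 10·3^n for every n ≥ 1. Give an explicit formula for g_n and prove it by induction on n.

Claim: g_n = (-2)^n − 2·3^n.

Base case: g_1 = -8, and (-2)^1 − 2·3^1 = -2 − 6 = -8.
Assume g_j = (-2)^j − 2·3^j for some j ≥ 1.
Then g_{j+1} = -2g_j − 10·3^j = -2·((-2)^j − 2·3^j) − 10·3^j = (-2)^{j+1} + 4·3^j − 10·3^j = (-2)^{j+1} − 6·3^j = (-2)^{j+1} − 2·3^{j+1}.
By induction, g_n = (-2)^n − 2·3^n for all n ≥ 1.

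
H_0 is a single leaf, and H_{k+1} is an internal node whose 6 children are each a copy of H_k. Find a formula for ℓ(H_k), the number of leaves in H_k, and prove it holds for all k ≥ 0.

Claim: ℓ(H_k) = 6^k.

Base case: ℓ(H_0) = 1, and 6^0 = 1.
Assume ℓ(H_j) = 6^j.
Then ℓ(H_{j+1}) = 6·ℓ(H_j) = 6·6^j = 6^{j+1}.
This completes the inductive step, so ℓ(H_k) = 6^k for all k ≥ 0.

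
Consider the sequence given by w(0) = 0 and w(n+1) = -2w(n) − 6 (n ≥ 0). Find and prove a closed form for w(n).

Claim: w(n) = 2·(-2)^n − 2.

Base case: w(0) = 0, and 2·(-2)^0 − 2 = 2 − 2 = 0.
Assume w(k) = 2·(-2)^k − 2 for some k ≥ 0.
Then w(k+1) = -2w(k) − 6 = -2·(2·(-2)^k − 2) − 6 = -4·(-2)^k + 4 − 6 = 2·(-2)^{k+1} − 2.
By induction, w(n) = 2·(-2)^n − 2 for all n ≥ 0.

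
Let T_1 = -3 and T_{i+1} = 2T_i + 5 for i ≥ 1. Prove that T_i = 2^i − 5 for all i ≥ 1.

Base case: T_1 = -3, and 2^1 − 5 = 2 − 5 = -3.
Assume T_m = 2^m − 5 for some m ≥ 1.
Then T_{m+1} = 2T_m + 5 = 2·(2^m − 5) + 5 = 2^{m+1} − 10 + 5 = 2^{m+1} − 5.
Hence T_i = 2^i − 5 for every i ≥ 1, by induction.

T_i = 2^i − 5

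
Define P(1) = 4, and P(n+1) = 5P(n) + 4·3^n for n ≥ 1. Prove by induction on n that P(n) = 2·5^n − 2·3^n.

Base case: P(1) = 4, and 2·5^1 − 2·3^1 = 10 − 6 = 4.
Assume P(r) = 2·5^r − 2·3^r for some r ≥ 1.
Then P(r+1) = 5P(r) + 4·3^r = 5·(2·5^r − 2·3^r) + 4·3^r = 2·5^{r+1} − 10·3^r + 4·3^r = 2·5^{r+1} − 6·3^r = 2·5^{r+1} − 2·3^{r+1}.
So the formula holds for r+1, and by induction P(n) = 2·5^n − 2·3^n for all n ≥ 1.

P(n) = 2·5^n − 2·3^n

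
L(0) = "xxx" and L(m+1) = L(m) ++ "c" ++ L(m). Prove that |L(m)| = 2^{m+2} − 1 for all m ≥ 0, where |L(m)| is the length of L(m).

Base case: |L(0)| = 3, and 2^{0+2} − 1 = 3.
Assume |L(k)| = 2^{k+2} − 1.
Then |L(k+1)| = |L(k)| + 1 + |L(k)| = 2|L(k)| + 1 = 2(2^{k+2} − 1) + 1 = 2^{k+3} − 2 + 1 = 2^{k+3} − 1.
So the formula holds for k+1, and by induction |L(m)| = 2^{m+2} − 1 for all m ≥ 0.

|L(m)| = 2^{m+2} − 1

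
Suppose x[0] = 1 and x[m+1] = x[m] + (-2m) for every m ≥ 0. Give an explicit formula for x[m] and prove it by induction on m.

Claim: x[m] = -m^2 + m + 1.

Base case: x[0] = 1, and -0^2 + 0 + 1 = 1.
Assume x[j] = -j^2 + j + 1.
Then x[j+1] = x[j] + (-2j) = (-j^2 + j + 1) + (-2j) = -j^2 − j + 1,
and -(j+1)^2 + (j+1) + 1 = -j^2 − j + 1.
Hence x[m] = -m^2 + m + 1 for every m ≥ 0, by induction.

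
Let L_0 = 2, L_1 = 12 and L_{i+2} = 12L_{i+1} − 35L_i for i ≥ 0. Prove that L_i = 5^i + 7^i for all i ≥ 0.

Base cases: L_0 = 2 and 5^0 + 7^0 = 2; L_1 = 12 and 5^1 + 7^1 = 12.
Assume L_j = 5^j + 7^j for all 0 ≤ j ≤ m, where m ≥ 1.
Then L_{m+1} = 12L_m − 35L_{m−1} = 12·(5^m + 7^m) − 35·(5^{m−1} + 7^{m−1}) = (12·5 − 35)5^{m−1} + (12·7 − 35)7^{m−1} = 25·5^{m−1} + 49·7^{m−1} = 5^{m+1} + 7^{m+1}.
Hence L_i = 5^i + 7^i for every i ≥ 0, by strong induction.

L_i = 5^i + 7^i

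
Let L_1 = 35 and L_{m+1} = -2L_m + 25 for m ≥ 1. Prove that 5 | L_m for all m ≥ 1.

Base case: L_1 = 35 = 5·7, so 5 | L_1.
Assume 5 | L_r, so L_r = 5t for some integer t.
Then L_{r+1} = -2L_r + 25 = -2·(5t) + 25 = 5(-2t + 5), so 5 | L_{r+1}.
So the property holds for r+1, and by induction 5 | L_m for all m ≥ 1.

5 | L_m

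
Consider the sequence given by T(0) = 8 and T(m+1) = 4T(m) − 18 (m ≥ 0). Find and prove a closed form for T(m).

Claim: T(m) = 2·4^m + 6.

Base case: T(0) = 8, and 2·4^0 + 6 = 2 + 6 = 8.
Assume T(j) = 2·4^j + 6 for some j ≥ 0.
Then T(j+1) = 4T(j) − 18 = 4·(2·4^j + 6) − 18 = 8·4^j + 24 − 18 = 2·4^{j+1} + 6.
This completes the inductive step, so T(m) = 2·4^m + 6 for all m ≥ 0.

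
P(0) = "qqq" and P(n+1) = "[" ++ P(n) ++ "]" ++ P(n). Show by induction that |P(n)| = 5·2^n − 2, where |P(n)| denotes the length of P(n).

Base case: |P(0)| = 3, and 5·2^0 − 2 = 3.
Assume |P(r)| = 5·2^r − 2.
Then |P(r+1)| = 1 + |P(r)| + 1 + |P(r)| = 2|P(r)| + 2 = 2(5·2^r − 2) + 2 = 5·2^{r+1} − 4 + 2 = 5·2^{r+1} − 2.
Hence |P(n)| = 5·2^n − 2 for every n ≥ 0, by induction.

|P(n)| = 5·2^n − 2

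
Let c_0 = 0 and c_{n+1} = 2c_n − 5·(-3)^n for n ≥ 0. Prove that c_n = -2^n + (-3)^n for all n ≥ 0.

Base case: c_0 = 0, and -2^0 + (-3)^0 = -1 + 1 = 0.
Assume c_k = -2^k + (-3)^k for some k ≥ 0.
Then c_{k+1} = 2c_k − 5·(-3)^k = 2·(-2^k + (-3)^k) − 5·(-3)^k = -2^{k+1} + 2·(-3)^k − 5·(-3)^k = -2^{k+1} − 3·(-3)^k = -2^{k+1} + (-3)^{k+1}.
So the formula holds for k+1, and by induction c_n = -2^n + (-3)^n for all n ≥ 0.

c_n = -2^n + (-3)^n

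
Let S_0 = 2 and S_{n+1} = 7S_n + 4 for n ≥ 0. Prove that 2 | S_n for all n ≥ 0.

Base case: S_0 = 2 = 2·1, so 2 | S_0.
Assume 2 | S_m, so S_m = 2t for some integer t.
Then S_{m+1} = 7S_m + 4 = 7·(2t) + 4 = 2(7t + 2), so 2 | S_{m+1}.
By induction, 2 | S_n for all n ≥ 0.

2 | S_n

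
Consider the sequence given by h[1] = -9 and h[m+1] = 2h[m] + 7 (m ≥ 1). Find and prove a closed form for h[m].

Claim: h[m] = -2^m − 7.

Base case: h[1] = -9, and -2^1 − 7 = -2 − 7 = -9.
Assume h[r] = -2^r − 7 for some r ≥ 1.
Then h[r+1] = 2h[r] + 7 = 2·(-2^r − 7) + 7 = -2^{r+1} − 14 + 7 = -2^{r+1} − 7.
This completes the inductive step, so h[m] = -2^m − 7 for all m ≥ 1.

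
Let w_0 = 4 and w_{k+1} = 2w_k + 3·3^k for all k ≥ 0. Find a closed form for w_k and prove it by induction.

Claim: w_k = 2^k + 3·3^k.

Base case: w_0 = 4, and 2^0 + 3·3^0 = 1 + 3 = 4.
Assume w_j = 2^j + 3·3^j for some j ≥ 0.
Then w_{j+1} = 2w_j + 3·3^j = 2·(2^j + 3·3^j) + 3·3^j = 2^{j+1} + 6·3^j + 3·3^j = 2^{j+1} + 9·3^j = 2^{j+1} + 3·3^{j+1}.
By induction, w_k = 2^k + 3·3^k for all k ≥ 0.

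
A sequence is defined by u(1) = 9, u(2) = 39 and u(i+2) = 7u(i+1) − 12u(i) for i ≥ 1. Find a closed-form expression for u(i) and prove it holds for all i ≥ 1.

Claim: u(i) = 3·4^i − 3^i.

Base cases: u(1) = 9 and 3·4^1 − 3^1 = 9; u(2) = 39 and 3·4^2 − 3^2 = 39.
Assume u(j) = 3·4^j − 3^j for all 1 ≤ j ≤ k, where k ≥ 2.
Then u(k+1) = 7u(k) − 12u(k−1) = 7·(3·4^k − 3^k) − 12·(3·4^{k−1} − 3^{k−1}) = 3·(7·4 − 12)4^{k−1} − (7·3 − 12)3^{k−1} = 48·4^{k−1} − 9·3^{k−1} = 3·4^{k+1} − 3^{k+1}.
This completes the inductive step, so u(i) = 3·4^i − 3^i for all i ≥ 1.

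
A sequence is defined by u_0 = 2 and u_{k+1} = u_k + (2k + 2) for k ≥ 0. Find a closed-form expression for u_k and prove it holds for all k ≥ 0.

Claim: u_k = k^2 + k + 2.

Base case: u_0 = 2, and 0^2 + 0 + 2 = 2.
Assume u_r = r^2 + r + 2.
Then u_{r+1} = u_r + (2r + 2) = (r^2 + r + 2) + (2r + 2) = r^2 + 3r + 4,
and (r+1)^2 + (r+1) + 2 = r^2 + 3r + 4.
Hence u_k = k^2 + k + 2 for every k ≥ 0, by induction.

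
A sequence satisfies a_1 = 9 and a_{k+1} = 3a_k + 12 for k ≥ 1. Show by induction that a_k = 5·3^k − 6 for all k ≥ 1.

Base case: a_1 = 9, and 5·3^1 − 6 = 15 − 6 = 9.
Assume a_r = 5·3^r − 6 for some r ≥ 1.
Then a_{r+1} = 3a_r + 12 = 3·(5·3^r − 6) + 12 = 15·3^r − 18 + 12 = 5·3^{r+1} − 6.
By induction, a_k = 5·3^k − 6 for all k ≥ 1.

a_k = 5·3^k − 6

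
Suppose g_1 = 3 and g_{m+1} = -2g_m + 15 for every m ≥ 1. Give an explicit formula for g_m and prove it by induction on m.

Claim: g_m = (-2)^m + 5.

Base case: g_1 = 3, and (-2)^1 + 5 = -2 + 5 = 3.
Assume g_r = (-2)^r + 5 for some r ≥ 1.
Then g_{r+1} = -2g_r + 15 = -2·((-2)^r + 5) + 15 = -2·(-2)^r − 10 + 15 = (-2)^{r+1} + 5.
By induction, g_m = (-2)^m + 5 for all m ≥ 1.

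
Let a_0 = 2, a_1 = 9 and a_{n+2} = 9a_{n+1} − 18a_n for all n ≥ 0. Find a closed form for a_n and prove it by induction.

Claim: a_n = 6^n + 3^n.

Base cases: a_0 = 2 and 6^0 + 3^0 = 2; a_1 = 9 and 6^1 + 3^1 = 9.
Assume a_j = 6^j + 3^j for all 0 ≤ j ≤ r, where r ≥ 1.
Then a_{r+1} = 9a_r − 18a_{r−1} = 9·(6^r + 3^r) − 18·(6^{r−1} + 3^{r−1}) = (9·6 − 18)6^{r−1} + (9·3 − 18)3^{r−1} = 36·6^{r−1} + 9·3^{r−1} = 6^{r+1} + 3^{r+1}.
By strong induction, a_n = 6^n + 3^n for all n ≥ 0.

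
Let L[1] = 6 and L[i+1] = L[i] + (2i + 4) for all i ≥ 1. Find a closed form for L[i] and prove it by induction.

Claim: L[i] = i^2 + 3i + 2.

Base case: L[1] = 6, and 1^2 + 3·1 + 2 = 6.
Assume L[k] = k^2 + 3k + 2.
Then L[k+1] = L[k] + (2k + 4) = (k^2 + 3k + 2) + (2k + 4) = k^2 + 5k + 6,
and (k+1)^2 + 3·(k+1) + 2 = k^2 + 5k + 6.
This completes the inductive step, so L[i] = i^2 + 3i + 2 for all i ≥ 1.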